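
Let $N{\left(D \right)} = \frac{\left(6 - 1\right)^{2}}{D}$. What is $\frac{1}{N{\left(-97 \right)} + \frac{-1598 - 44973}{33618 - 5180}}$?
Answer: $- \frac{2758486}{5228337} \approx -0.5276$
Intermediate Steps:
$N{\left(D \right)} = \frac{25}{D}$ ($N{\left(D \right)} = \frac{5^{2}}{D} = \frac{25}{D}$)
$\frac{1}{N{\left(-97 \right)} + \frac{-1598 - 44973}{33618 - 5180}} = \frac{1}{\frac{25}{-97} + \frac{-1598 - 44973}{33618 - 5180}} = \frac{1}{25 \left(- \frac{1}{97}\right) - \frac{46571}{28438}} = \frac{1}{- \frac{25}{97} - \frac{46571}{28438}} = \frac{1}{- \frac{5228337}{2758486}} = - \frac{2758486}{5228337}$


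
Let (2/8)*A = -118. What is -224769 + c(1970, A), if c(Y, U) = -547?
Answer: -225316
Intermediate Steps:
A = -472 (A = 4*(-118) = -472)
-224769 + c(1970, A) = -224769 - 547 = -225316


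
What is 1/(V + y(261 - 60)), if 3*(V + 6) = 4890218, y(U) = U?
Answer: 3/4890803 ≈ 6.1340e-7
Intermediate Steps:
V = 4890200/3 (V = -6 + (⅓)*4890218 = -6 + 4890218/3 = 4890200/3 ≈ 1.6301e+6)
1/(V + y(261 - 60)) = 1/(4890200/3 + (261 - 60)) = 1/(4890200/3 + 201) = 1/(4890803/3) = 3/4890803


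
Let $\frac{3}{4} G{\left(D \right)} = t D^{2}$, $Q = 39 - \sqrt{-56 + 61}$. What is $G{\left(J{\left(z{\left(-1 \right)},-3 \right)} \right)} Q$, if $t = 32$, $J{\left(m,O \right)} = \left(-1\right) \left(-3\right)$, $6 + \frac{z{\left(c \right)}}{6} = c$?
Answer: $14976 - 384 \sqrt{5} \approx 14117.0$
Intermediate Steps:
$z{\left(c \right)} = -36 + 6 c$
$J{\left(m,O \right)} = 3$
$Q = 39 - \sqrt{5} \approx 36.764$
$G{\left(D \right)} = \frac{128 D^{2}}{3}$ ($G{\left(D \right)} = \frac{4 \cdot 32 D^{2}}{3} = \frac{128 D^{2}}{3}$)
$G{\left(J{\left(z{\left(-1 \right)},-3 \right)} \right)} Q = \frac{128 \cdot 3^{2}}{3} \left(39 - \sqrt{5}\right) = \frac{128}{3} \cdot 9 \left(39 - \sqrt{5}\right) = 384 \left(39 - \sqrt{5}\right) = 14976 - 384 \sqrt{5}$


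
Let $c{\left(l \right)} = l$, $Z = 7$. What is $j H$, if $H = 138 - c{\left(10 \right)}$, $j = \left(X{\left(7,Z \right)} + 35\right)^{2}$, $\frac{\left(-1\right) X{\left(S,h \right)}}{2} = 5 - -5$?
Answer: $28800$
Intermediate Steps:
$X{\left(S,h \right)} = -20$ ($X{\left(S,h \right)} = - 2 \left(5 - -5\right) = - 2 \left(5 + 5\right) = \left(-2\right) 10 = -20$)
$j = 225$ ($j = \left(-20 + 35\right)^{2} = 15^{2} = 225$)
$H = 128$ ($H = 138 - 10 = 128$)
$j H = 225 \cdot 128 = 28800$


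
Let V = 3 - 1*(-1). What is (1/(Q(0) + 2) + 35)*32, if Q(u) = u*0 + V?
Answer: 3376/3 ≈ 1125.3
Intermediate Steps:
V = 4 (V = 3 + 1 = 4)
Q(u) = 4 (Q(u) = u*0 + 4 = 0 + 4 = 4)
(1/(Q(0) + 2) + 35)*32 = (1/(4 + 2) + 35)*32 = (1/6 + 35)*32 = (⅙ + 35)*32 = (211/6)*32 = 3376/3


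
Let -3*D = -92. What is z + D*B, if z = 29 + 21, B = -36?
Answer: -1054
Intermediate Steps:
D = 92/3 (D = -1/3*(-92) = 92/3 ≈ 30.667)
z = 50
z + D*B = 50 + (92/3)*(-36) = 50 - 1104 = -1054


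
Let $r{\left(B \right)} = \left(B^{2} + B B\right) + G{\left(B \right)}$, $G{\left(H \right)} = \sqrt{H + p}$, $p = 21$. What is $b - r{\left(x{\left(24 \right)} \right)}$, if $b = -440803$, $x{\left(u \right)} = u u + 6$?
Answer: $-1118251 - 3 \sqrt{67} \approx -1.1183 \cdot 10^{6}$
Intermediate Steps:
$x{\left(u \right)} = 6 + u^{2}$ ($x{\left(u \right)} = u^{2} + 6 = 6 + u^{2}$)
$G{\left(H \right)} = \sqrt{21 + H}$ ($G{\left(H \right)} = \sqrt{H + 21} = \sqrt{21 + H}$)
$r{\left(B \right)} = \sqrt{21 + B} + 2 B^{2}$ ($r{\left(B \right)} = \left(B^{2} + B B\right) + \sqrt{21 + B} = \left(B^{2} + B^{2}\right) + \sqrt{21 + B} = 2 B^{2} + \sqrt{21 + B} = \sqrt{21 + B} + 2 B^{2}$)
$b - r{\left(x{\left(24 \right)} \right)} = -440803 - \left(\sqrt{21 + \left(6 + 24^{2}\right)} + 2 \left(6 + 24^{2}\right)^{2}\right) = -440803 - \left(\sqrt{21 + \left(6 + 576\right)} + 2 \left(6 + 576\right)^{2}\right) = -440803 - \left(\sqrt{21 + 582} + 2 \cdot 582^{2}\right) = -440803 - \left(\sqrt{603} + 2 \cdot 338724\right) = -440803 - \left(3 \sqrt{67} + 677448\right) = -440803 - \left(677448 + 3 \sqrt{67}\right) = -1118251 - 3 \sqrt{67}$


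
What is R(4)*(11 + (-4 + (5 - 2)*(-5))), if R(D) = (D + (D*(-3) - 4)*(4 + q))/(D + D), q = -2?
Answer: 28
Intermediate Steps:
R(D) = (-8 - 5*D)/(2*D) (R(D) = (D + (D*(-3) - 4)*(4 - 2))/(D + D) = (D + (-3*D - 4)*2)/((2*D)) = (D + (-4 - 3*D)*2)*(1/(2*D)) = (D + (-8 - 6*D))*(1/(2*D)) = (-8 - 5*D)*(1/(2*D)) = (-8 - 5*D)/(2*D))
R(4)*(11 + (-4 + (5 - 2)*(-5))) = (-5/2 - 4/4)*(11 + (-4 + (5 - 2)*(-5))) = (-5/2 - 4*1/4)*(11 + (-4 + 3*(-5))) = (-5/2 - 1)*(11 + (-4 - 15)) = -7*(11 - 19)/2 = -7/2*(-8) = 28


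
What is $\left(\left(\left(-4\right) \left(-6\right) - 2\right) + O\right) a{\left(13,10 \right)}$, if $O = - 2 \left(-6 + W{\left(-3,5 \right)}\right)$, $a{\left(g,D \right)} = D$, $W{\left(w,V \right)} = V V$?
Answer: $-160$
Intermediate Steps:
$W{\left(w,V \right)} = V^{2}$
$O = -38$ ($O = - 2 \left(-6 + 5^{2}\right) = - 2 \left(-6 + 25\right) = \left(-2\right) 19 = -38$)
$\left(\left(\left(-4\right) \left(-6\right) - 2\right) + O\right) a{\left(13,10 \right)} = \left(\left(\left(-4\right) \left(-6\right) - 2\right) - 38\right) 10 = \left(\left(24 - 2\right) - 38\right) 10 = \left(22 - 38\right) 10 = \left(-16\right) 10 = -160$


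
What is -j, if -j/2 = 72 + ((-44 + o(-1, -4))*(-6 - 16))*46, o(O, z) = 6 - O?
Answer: 75032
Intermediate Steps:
j = -75032 (j = -2*(72 + ((-44 + (6 - 1*(-1)))*(-6 - 16))*46) = -2*(72 + ((-44 + (6 + 1))*(-22))*46) = -2*(72 + ((-44 + 7)*(-22))*46) = -2*(72 - 37*(-22)*46) = -2*(72 + 814*46) = -2*(72 + 37444) = -2*37516 = -75032)
-j = -1*(-75032) = 75032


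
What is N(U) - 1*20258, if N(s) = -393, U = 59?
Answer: -20651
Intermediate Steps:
N(U) - 1*20258 = -393 - 1*20258 = -393 - 20258 = -20651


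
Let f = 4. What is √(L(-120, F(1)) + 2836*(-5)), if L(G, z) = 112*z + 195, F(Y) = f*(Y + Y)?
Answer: I*√13089 ≈ 114.41*I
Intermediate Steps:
F(Y) = 8*Y (F(Y) = 4*(Y + Y) = 4*(2*Y) = 8*Y)
L(G, z) = 195 + 112*z
√(L(-120, F(1)) + 2836*(-5)) = √((195 + 112*(8*1)) + 2836*(-5)) = √((195 + 112*8) - 14180) = √((195 + 896) - 14180) = √(1091 - 14180) = √(-13089) = I*√13089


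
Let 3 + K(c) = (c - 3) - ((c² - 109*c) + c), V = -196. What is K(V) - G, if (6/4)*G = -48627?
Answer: -27368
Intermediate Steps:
G = -32418 (G = (⅔)*(-48627) = -32418)
K(c) = -6 - c² + 109*c (K(c) = -3 + ((c - 3) - ((c² - 109*c) + c)) = -3 + ((-3 + c) - (c² - 108*c)) = -3 + ((-3 + c) + (-c² + 108*c)) = -3 + (-3 - c² + 109*c) = -6 - c² + 109*c)
K(V) - G = (-6 - 1*(-196)² + 109*(-196)) - 1*(-32418) = (-6 - 1*38416 - 21364) + 32418 = (-6 - 38416 - 21364) + 32418 = -59786 + 32418 = -27368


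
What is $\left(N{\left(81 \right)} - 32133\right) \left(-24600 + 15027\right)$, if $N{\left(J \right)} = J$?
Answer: $306833796$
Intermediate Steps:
$\left(N{\left(81 \right)} - 32133\right) \left(-24600 + 15027\right) = \left(81 - 32133\right) \left(-24600 + 15027\right) = \left(-32052\right) \left(-9573\right) = 306833796$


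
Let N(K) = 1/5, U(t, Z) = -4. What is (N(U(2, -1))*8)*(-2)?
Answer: -16/5 ≈ -3.2000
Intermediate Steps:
N(K) = 1/5
(N(U(2, -1))*8)*(-2) = ((1/5)*8)*(-2) = (8/5)*(-2) = -16/5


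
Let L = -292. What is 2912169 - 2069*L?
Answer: 3516317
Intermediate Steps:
2912169 - 2069*L = 2912169 - 2069*(-292) = 2912169 - 1*(-604148) = 2912169 + 604148 = 3516317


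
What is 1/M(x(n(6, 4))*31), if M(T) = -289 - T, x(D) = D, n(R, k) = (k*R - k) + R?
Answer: -1/1095 ≈ -0.00091324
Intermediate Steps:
n(R, k) = R - k + R*k (n(R, k) = (R*k - k) + R = (-k + R*k) + R = R - k + R*k)
1/M(x(n(6, 4))*31) = 1/(-289 - (6 - 1*4 + 6*4)*31) = 1/(-289 - (6 - 4 + 24)*31) = 1/(-289 - 26*31) = 1/(-289 - 1*806) = 1/(-289 - 806) = 1/(-1095) = -1/1095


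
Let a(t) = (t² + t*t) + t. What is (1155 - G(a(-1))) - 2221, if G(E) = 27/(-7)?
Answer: -7435/7 ≈ -1062.1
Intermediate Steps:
a(t) = t + 2*t² (a(t) = (t² + t²) + t = 2*t² + t = t + 2*t²)
G(E) = -27/7 (G(E) = 27*(-⅐) = -27/7)
(1155 - G(a(-1))) - 2221 = (1155 - 1*(-27/7)) - 2221 = (1155 + 27/7) - 2221 = 8112/7 - 2221 = -7435/7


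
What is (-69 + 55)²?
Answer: 196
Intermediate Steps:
(-69 + 55)² = (-14)² = 196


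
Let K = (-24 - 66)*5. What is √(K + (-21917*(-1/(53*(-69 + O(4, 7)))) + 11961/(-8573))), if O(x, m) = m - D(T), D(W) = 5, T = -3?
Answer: I*√424054750395441346/30442723 ≈ 21.391*I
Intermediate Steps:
O(x, m) = -5 + m (O(x, m) = m - 1*5 = m - 5 = -5 + m)
K = -450 (K = -90*5 = -450)
√(K + (-21917*(-1/(53*(-69 + O(4, 7)))) + 11961/(-8573))) = √(-450 + (-21917*(-1/(53*(-69 + (-5 + 7)))) + 11961/(-8573))) = √(-450 + (-21917*(-1/(53*(-69 + 2))) + 11961*(-1/8573))) = √(-450 + (-21917/((-53*(-67))) - 11961/8573)) = √(-450 + (-21917/3551 - 11961/8573)) = √(-450 - 230367952/30442723) = √(-13929593302/30442723) = I*√424054750395441346/30442723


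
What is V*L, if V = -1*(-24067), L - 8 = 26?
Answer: 818278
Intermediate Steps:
L = 34 (L = 8 + 26 = 34)
V = 24067
V*L = 24067*34 = 818278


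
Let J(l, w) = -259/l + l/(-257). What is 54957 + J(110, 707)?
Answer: 1553555727/28270 ≈ 54954.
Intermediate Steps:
J(l, w) = -259/l - l/257 (J(l, w) = -259/l + l*(-1/257) = -259/l - l/257)
54957 + J(110, 707) = 54957 + (-259/110 - 1/257*110) = 54957 + (-259*1/110 - 110/257) = 54957 + (-259/110 - 110/257) = 54957 - 78663/28270 = 1553555727/28270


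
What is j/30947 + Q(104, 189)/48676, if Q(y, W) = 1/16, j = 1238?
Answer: 964205155/24102018752 ≈ 0.040005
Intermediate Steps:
Q(y, W) = 1/16
j/30947 + Q(104, 189)/48676 = 1238/30947 + (1/16)/48676 = 1238*(1/30947) + (1/16)*(1/48676) = 1238/30947 + 1/778816 = 964205155/24102018752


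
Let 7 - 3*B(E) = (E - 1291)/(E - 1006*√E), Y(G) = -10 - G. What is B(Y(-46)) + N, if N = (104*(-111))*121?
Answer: -5028558251/3600 ≈ -1.3968e+6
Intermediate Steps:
B(E) = 7/3 - (-1291 + E)/(3*(E - 1006*√E)) (B(E) = 7/3 - (E - 1291)/(3*(E - 1006*√E)) = 7/3 - (-1291 + E)/(3*(E - 1006*√E)))
N = -1396824 (N = -11544*121 = -1396824)
B(Y(-46)) + N = (-1291 - 6*(-10 - 1*(-46)) + 7042*√(-10 - 1*(-46)))/(3*(-(-10 - 1*(-46)) + 1006*√(-10 - 1*(-46)))) - 1396824 = (-1291 - 6*(-10 + 46) + 7042*√(-10 + 46))/(3*(-(-10 + 46) + 1006*√(-10 + 46))) - 1396824 = (-1291 - 6*36 + 7042*√36)/(3*(-1*36 + 1006*√36)) - 1396824 = (-1291 - 216 + 7042*6)/(3*(-36 + 1006*6)) - 1396824 = (-1291 - 216 + 42252)/(3*(-36 + 6036)) - 1396824 = (⅓)*40745/6000 - 1396824 = (⅓)*(1/6000)*40745 - 1396824 = 8149/3600 - 1396824 = -5028558251/3600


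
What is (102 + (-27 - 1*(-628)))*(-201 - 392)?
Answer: -416879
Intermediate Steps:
(102 + (-27 - 1*(-628)))*(-201 - 392) = (102 + (-27 + 628))*(-593) = (102 + 601)*(-593) = 703*(-593) = -416879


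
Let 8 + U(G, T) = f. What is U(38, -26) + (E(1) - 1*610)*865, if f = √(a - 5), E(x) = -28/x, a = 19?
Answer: -551878 + √14 ≈ -5.5187e+5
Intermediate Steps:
f = √14 (f = √(19 - 5) = √14 ≈ 3.7417)
U(G, T) = -8 + √14
U(38, -26) + (E(1) - 1*610)*865 = (-8 + √14) + (-28/1 - 1*610)*865 = (-8 + √14) + (-28*1 - 610)*865 = (-8 + √14) + (-28 - 610)*865 = (-8 + √14) - 638*865 = (-8 + √14) - 551870 = -551878 + √14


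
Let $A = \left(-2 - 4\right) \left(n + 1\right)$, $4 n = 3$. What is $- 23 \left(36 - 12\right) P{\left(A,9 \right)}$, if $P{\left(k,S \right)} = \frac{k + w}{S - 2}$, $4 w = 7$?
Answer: $690$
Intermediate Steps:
$n = \frac{3}{4}$ ($n = \frac{1}{4} \cdot 3 = \frac{3}{4} \approx 0.75$)
$w = \frac{7}{4}$ ($w = \frac{1}{4} \cdot 7 = \frac{7}{4} \approx 1.75$)
$A = - \frac{21}{2}$ ($A = \left(-2 - 4\right) \left(\frac{3}{4} + 1\right) = \left(-6\right) \frac{7}{4} = - \frac{21}{2} \approx -10.5$)
$P{\left(k,S \right)} = \frac{\frac{7}{4} + k}{-2 + S}$ ($P{\left(k,S \right)} = \frac{k + \frac{7}{4}}{S - 2} = \frac{\frac{7}{4} + k}{-2 + S}$)
$- 23 \left(36 - 12\right) P{\left(A,9 \right)} = - 23 \left(36 - 12\right) \frac{\frac{7}{4} - \frac{21}{2}}{-2 + 9} = \left(-23\right) 24 \cdot \frac{1}{7} \left(- \frac{35}{4}\right) = - 552 \cdot \frac{1}{7} \left(- \frac{35}{4}\right) = \left(-552\right) \left(- \frac{5}{4}\right) = 690$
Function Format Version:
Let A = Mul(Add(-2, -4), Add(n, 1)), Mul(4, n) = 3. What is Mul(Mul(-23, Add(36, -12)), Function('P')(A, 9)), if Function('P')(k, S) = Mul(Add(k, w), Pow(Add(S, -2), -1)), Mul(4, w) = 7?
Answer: 690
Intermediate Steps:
n = Rational(3, 4) (n = Mul(Rational(1, 4), 3) = Rational(3, 4) ≈ 0.75000)
w = Rational(7, 4) (w = Mul(Rational(1, 4), 7) = Rational(7, 4) ≈ 1.7500)
A = Rational(-21, 2) (A = Mul(Add(-2, -4), Add(Rational(3, 4), 1)) = Mul(-6, Rational(7, 4)) = Rational(-21, 2) ≈ -10.500)
Function('P')(k, S) = Mul(Pow(Add(-2, S), -1), Add(Rational(7, 4), k)) (Function('P')(k, S) = Mul(Add(k, Rational(7, 4)), Pow(Add(S, -2), -1)) = Mul(Add(Rational(7, 4), k), Pow(Add(-2, S), -1)) = Mul(Pow(Add(-2, S), -1), Add(Rational(7, 4), k)))
Mul(Mul(-23, Add(36, -12)), Function('P')(A, 9)) = Mul(Mul(-23, Add(36, -12)), Mul(Pow(Add(-2, 9), -1), Add(Rational(7, 4), Rational(-21, 2)))) = Mul(Mul(-23, 24), Mul(Pow(7, -1), Rational(-35, 4))) = Mul(-552, Mul(Rational(1, 7), Rational(-35, 4))) = Mul(-552, Rational(-5, 4)) = 690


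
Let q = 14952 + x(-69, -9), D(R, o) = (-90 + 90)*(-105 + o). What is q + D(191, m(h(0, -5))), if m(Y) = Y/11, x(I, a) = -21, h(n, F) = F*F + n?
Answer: 14931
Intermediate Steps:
h(n, F) = n + F**2 (h(n, F) = F**2 + n = n + F**2)
m(Y) = Y/11 (m(Y) = Y*(1/11) = Y/11)
D(R, o) = 0 (D(R, o) = 0*(-105 + o) = 0)
q = 14931 (q = 14952 - 21 = 14931)
q + D(191, m(h(0, -5))) = 14931 + 0 = 14931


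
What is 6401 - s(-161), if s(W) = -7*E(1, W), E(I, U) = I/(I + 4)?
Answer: 32012/5 ≈ 6402.4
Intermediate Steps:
E(I, U) = I/(4 + I)
s(W) = -7/5 (s(W) = -7/(4 + 1) = -7/5)
6401 - s(-161) = 6401 - 1*(-7/5) = 6401 + 7/5 = 32012/5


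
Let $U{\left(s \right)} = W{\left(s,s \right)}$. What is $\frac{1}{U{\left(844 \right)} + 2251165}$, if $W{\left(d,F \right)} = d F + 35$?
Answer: $\frac{1}{2963536} \approx 3.3743 \cdot 10^{-7}$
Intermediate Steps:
$W{\left(d,F \right)} = 35 + F d$ ($W{\left(d,F \right)} = F d + 35 = 35 + F d$)
$U{\left(s \right)} = 35 + s^{2}$ ($U{\left(s \right)} = 35 + s s = 35 + s^{2}$)
$\frac{1}{U{\left(844 \right)} + 2251165} = \frac{1}{\left(35 + 844^{2}\right) + 2251165} = \frac{1}{\left(35 + 712336\right) + 2251165} = \frac{1}{712371 + 2251165} = \frac{1}{2963536}$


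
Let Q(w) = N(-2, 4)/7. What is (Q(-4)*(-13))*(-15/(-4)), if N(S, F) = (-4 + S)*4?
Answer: 1170/7 ≈ 167.14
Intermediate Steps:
N(S, F) = -16 + 4*S
Q(w) = -24/7 (Q(w) = (-16 + 4*(-2))/7 = (-16 - 8)*(⅐) = -24*⅐ = -24/7)
(Q(-4)*(-13))*(-15/(-4)) = (-24/7*(-13))*(-15/(-4)) = 312*(-15*(-¼))/7 = (312/7)*(15/4) = 1170/7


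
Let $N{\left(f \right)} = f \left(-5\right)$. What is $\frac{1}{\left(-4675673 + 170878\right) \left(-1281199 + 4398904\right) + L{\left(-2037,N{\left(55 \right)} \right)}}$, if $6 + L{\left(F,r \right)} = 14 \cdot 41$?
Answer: $- \frac{1}{14044621894907} \approx -7.1202 \cdot 10^{-14}$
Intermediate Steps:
$N{\left(f \right)} = - 5 f$
$L{\left(F,r \right)} = 568$ ($L{\left(F,r \right)} = -6 + 14 \cdot 41 = -6 + 574 = 568$)
$\frac{1}{\left(-4675673 + 170878\right) \left(-1281199 + 4398904\right) + L{\left(-2037,N{\left(55 \right)} \right)}} = \frac{1}{\left(-4675673 + 170878\right) \left(-1281199 + 4398904\right) + 568} = \frac{1}{\left(-4504795\right) 3117705 + 568} = \frac{1}{-14044621895475 + 568} = \frac{1}{-14044621894907} = - \frac{1}{14044621894907}$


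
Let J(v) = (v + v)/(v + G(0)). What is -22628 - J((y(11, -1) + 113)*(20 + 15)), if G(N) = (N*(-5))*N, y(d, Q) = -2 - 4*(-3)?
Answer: -22630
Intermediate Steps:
y(d, Q) = 10 (y(d, Q) = -2 + 12 = 10)
G(N) = -5*N**2 (G(N) = (-5*N)*N = -5*N**2)
J(v) = 2 (J(v) = (v + v)/(v - 5*0**2) = (2*v)/(v - 5*0) = (2*v)/(v + 0) = (2*v)/v = 2)
-22628 - J((y(11, -1) + 113)*(20 + 15)) = -22628 - 1*2 = -22628 - 2 = -22630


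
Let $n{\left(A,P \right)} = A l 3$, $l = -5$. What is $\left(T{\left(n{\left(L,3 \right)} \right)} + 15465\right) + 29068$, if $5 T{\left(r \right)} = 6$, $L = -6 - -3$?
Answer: $\frac{222671}{5} \approx 44534.0$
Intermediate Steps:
$L = -3$ ($L = -6 + 3 = -3$)
$n{\left(A,P \right)} = - 15 A$ ($n{\left(A,P \right)} = A \left(-5\right) 3 = - 5 A 3 = - 15 A$)
$T{\left(r \right)} = \frac{6}{5}$ ($T{\left(r \right)} = \frac{1}{5} \cdot 6 = \frac{6}{5}$)
$\left(T{\left(n{\left(L,3 \right)} \right)} + 15465\right) + 29068 = \left(\frac{6}{5} + 15465\right) + 29068 = \frac{77331}{5} + 29068 = \frac{222671}{5}$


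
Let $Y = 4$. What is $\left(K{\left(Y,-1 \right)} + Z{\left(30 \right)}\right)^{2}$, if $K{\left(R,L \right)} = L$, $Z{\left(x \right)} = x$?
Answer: $841$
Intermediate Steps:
$\left(K{\left(Y,-1 \right)} + Z{\left(30 \right)}\right)^{2} = \left(-1 + 30\right)^{2} = 29^{2} = 841$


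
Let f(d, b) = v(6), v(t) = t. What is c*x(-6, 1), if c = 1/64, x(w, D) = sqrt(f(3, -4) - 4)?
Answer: sqrt(2)/64 ≈ 0.022097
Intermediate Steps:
f(d, b) = 6
x(w, D) = sqrt(2) (x(w, D) = sqrt(6 - 4) = sqrt(2))
c = 1/64 ≈ 0.015625
c*x(-6, 1) = sqrt(2)/64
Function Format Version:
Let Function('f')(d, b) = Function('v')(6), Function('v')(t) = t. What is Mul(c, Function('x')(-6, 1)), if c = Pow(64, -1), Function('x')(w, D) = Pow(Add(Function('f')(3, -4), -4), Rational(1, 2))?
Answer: Mul(Rational(1, 64), Pow(2, Rational(1, 2))) ≈ 0.022097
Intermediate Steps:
Function('f')(d, b) = 6
Function('x')(w, D) = Pow(2, Rational(1, 2)) (Function('x')(w, D) = Pow(Add(6, -4), Rational(1, 2)) = Pow(2, Rational(1, 2)))
c = Rational(1, 64) ≈ 0.015625
Mul(c, Function('x')(-6, 1)) = Mul(Rational(1, 64), Pow(2, Rational(1, 2)))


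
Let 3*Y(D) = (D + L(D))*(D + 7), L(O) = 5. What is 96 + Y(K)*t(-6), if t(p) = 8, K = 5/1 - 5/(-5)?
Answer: 1432/3 ≈ 477.33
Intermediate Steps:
K = 6 (K = 5*1 - 5*(-1/5) = 5 + 1 = 6)
Y(D) = (5 + D)*(7 + D)/3 (Y(D) = ((D + 5)*(D + 7))/3 = ((5 + D)*(7 + D))/3 = (5 + D)*(7 + D)/3)
96 + Y(K)*t(-6) = 96 + (35/3 + 4*6 + (1/3)*6**2)*8 = 96 + (35/3 + 24 + (1/3)*36)*8 = 96 + (35/3 + 24 + 12)*8 = 96 + (143/3)*8 = 96 + 1144/3 = 1432/3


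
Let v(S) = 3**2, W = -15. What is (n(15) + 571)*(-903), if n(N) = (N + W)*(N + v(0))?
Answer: -515613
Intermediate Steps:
v(S) = 9
n(N) = (-15 + N)*(9 + N) (n(N) = (N - 15)*(N + 9) = (-15 + N)*(9 + N))
(n(15) + 571)*(-903) = ((-135 + 15**2 - 6*15) + 571)*(-903) = ((-135 + 225 - 90) + 571)*(-903) = (0 + 571)*(-903) = 571*(-903) = -515613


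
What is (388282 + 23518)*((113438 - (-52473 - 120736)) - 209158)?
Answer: 31909970200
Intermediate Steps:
(388282 + 23518)*((113438 - (-52473 - 120736)) - 209158) = 411800*((113438 - 1*(-173209)) - 209158) = 411800*((113438 + 173209) - 209158) = 411800*(286647 - 209158) = 411800*77489 = 31909970200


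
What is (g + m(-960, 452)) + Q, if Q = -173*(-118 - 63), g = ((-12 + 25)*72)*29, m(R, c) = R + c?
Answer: 57949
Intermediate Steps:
g = 27144 (g = (13*72)*29 = 936*29 = 27144)
Q = 31313 (Q = -173*(-181) = 31313)
(g + m(-960, 452)) + Q = (27144 + (-960 + 452)) + 31313 = (27144 - 508) + 31313 = 26636 + 31313 = 57949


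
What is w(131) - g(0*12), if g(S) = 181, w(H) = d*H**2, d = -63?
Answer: -1081324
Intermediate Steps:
w(H) = -63*H**2
w(131) - g(0*12) = -63*131**2 - 1*181 = -63*17161 - 181 = -1081143 - 181 = -1081324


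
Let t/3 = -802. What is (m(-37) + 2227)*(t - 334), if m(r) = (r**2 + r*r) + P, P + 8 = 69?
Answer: -13771240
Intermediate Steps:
t = -2406 (t = 3*(-802) = -2406)
P = 61 (P = -8 + 69 = 61)
m(r) = 61 + 2*r**2 (m(r) = (r**2 + r*r) + 61 = (r**2 + r**2) + 61 = 2*r**2 + 61 = 61 + 2*r**2)
(m(-37) + 2227)*(t - 334) = ((61 + 2*(-37)**2) + 2227)*(-2406 - 334) = ((61 + 2*1369) + 2227)*(-2740) = ((61 + 2738) + 2227)*(-2740) = (2799 + 2227)*(-2740) = 5026*(-2740) = -13771240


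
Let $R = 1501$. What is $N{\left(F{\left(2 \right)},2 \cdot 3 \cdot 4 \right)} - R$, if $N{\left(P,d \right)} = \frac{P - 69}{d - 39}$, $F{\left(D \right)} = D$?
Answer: $- \frac{22448}{15} \approx -1496.5$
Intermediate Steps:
$N{\left(P,d \right)} = \frac{-69 + P}{-39 + d}$
$N{\left(F{\left(2 \right)},2 \cdot 3 \cdot 4 \right)} - R = \frac{-69 + 2}{-39 + 2 \cdot 3 \cdot 4} - 1501 = \frac{1}{-39 + 6 \cdot 4} \left(-67\right) - 1501 = \frac{1}{-39 + 24} \left(-67\right) - 1501 = \frac{1}{-15} \left(-67\right) - 1501 = \left(- \frac{1}{15}\right) \left(-67\right) - 1501 = \frac{67}{15} - 1501 = - \frac{22448}{15}$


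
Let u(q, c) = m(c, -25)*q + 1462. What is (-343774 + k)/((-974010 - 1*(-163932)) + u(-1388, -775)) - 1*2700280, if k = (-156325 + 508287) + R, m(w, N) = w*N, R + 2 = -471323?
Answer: -74800769049343/27701116 ≈ -2.7003e+6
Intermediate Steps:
R = -471325 (R = -2 - 471323 = -471325)
m(w, N) = N*w
u(q, c) = 1462 - 25*c*q (u(q, c) = (-25*c)*q + 1462 = -25*c*q + 1462 = 1462 - 25*c*q)
k = -119363 (k = (-156325 + 508287) - 471325 = 351962 - 471325 = -119363)
(-343774 + k)/((-974010 - 1*(-163932)) + u(-1388, -775)) - 1*2700280 = (-343774 - 119363)/((-974010 - 1*(-163932)) + (1462 - 25*(-775)*(-1388))) - 1*2700280 = -463137/((-974010 + 163932) + (1462 - 26892500)) - 2700280 = -463137/(-810078 - 26891038) - 2700280 = -463137/(-27701116) - 2700280 = -463137*(-1/27701116) - 2700280 = 463137/27701116 - 2700280 = -74800769049343/27701116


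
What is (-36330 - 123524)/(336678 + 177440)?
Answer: -79927/257059 ≈ -0.31093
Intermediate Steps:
(-36330 - 123524)/(336678 + 177440) = -159854/514118 = -159854*1/514118 = -79927/257059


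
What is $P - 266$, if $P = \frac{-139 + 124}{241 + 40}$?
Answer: $- \frac{74761}{281} \approx -266.05$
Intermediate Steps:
$P = - \frac{15}{281} \approx -0.053381$
$P - 266 = - \frac{15}{281} - 266 = - \frac{74761}{281}$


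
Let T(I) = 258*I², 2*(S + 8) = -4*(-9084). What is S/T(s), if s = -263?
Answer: 9080/8922801 ≈ 0.0010176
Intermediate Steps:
S = 18160 (S = -8 + (-4*(-9084))/2 = -8 + (½)*36336 = -8 + 18168 = 18160)
S/T(s) = 18160/((258*(-263)²)) = 18160/((258*69169)) = 18160/17845602 = 18160*(1/17845602) = 9080/8922801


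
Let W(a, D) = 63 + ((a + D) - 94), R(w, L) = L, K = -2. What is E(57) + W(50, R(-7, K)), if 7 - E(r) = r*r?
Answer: -3225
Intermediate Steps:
E(r) = 7 - r² (E(r) = 7 - r*r = 7 - r²)
W(a, D) = -31 + D + a (W(a, D) = 63 + ((D + a) - 94) = 63 + (-94 + D + a) = -31 + D + a)
E(57) + W(50, R(-7, K)) = (7 - 1*57²) + (-31 - 2 + 50) = (7 - 1*3249) + 17 = (7 - 3249) + 17 = -3242 + 17 = -3225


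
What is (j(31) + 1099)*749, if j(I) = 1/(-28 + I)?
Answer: 2470202/3 ≈ 8.2340e+5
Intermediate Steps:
(j(31) + 1099)*749 = (1/(-28 + 31) + 1099)*749 = (1/3 + 1099)*749 = (⅓ + 1099)*749 = (3298/3)*749 = 2470202/3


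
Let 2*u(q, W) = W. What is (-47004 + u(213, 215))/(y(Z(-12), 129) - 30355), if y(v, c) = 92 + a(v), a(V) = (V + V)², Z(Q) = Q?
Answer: 13399/8482 ≈ 1.5797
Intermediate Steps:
a(V) = 4*V² (a(V) = (2*V)² = 4*V²)
u(q, W) = W/2
y(v, c) = 92 + 4*v²
(-47004 + u(213, 215))/(y(Z(-12), 129) - 30355) = (-47004 + (½)*215)/((92 + 4*(-12)²) - 30355) = (-47004 + 215/2)/((92 + 4*144) - 30355) = -93793/(2*((92 + 576) - 30355)) = -93793/(2*(668 - 30355)) = -93793/2/(-29687) = -93793/2*(-1/29687) = 13399/8482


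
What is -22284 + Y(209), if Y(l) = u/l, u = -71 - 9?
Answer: -4657436/209 ≈ -22284.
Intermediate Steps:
u = -80
Y(l) = -80/l
-22284 + Y(209) = -22284 - 80/209 = -4657436/209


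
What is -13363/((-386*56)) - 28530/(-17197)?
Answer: 120929713/53104336 ≈ 2.2772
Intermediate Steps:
-13363/((-386*56)) - 28530/(-17197) = -13363/(-21616) - 28530*(-1/17197) = -13363*(-1/21616) + 28530/17197 = 1909/3088 + 28530/17197 = 120929713/53104336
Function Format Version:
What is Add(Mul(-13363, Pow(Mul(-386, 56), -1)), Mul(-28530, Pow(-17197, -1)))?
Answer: Rational(120929713, 53104336) ≈ 2.2772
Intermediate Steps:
Add(Mul(-13363, Pow(Mul(-386, 56), -1)), Mul(-28530, Pow(-17197, -1))) = Add(Mul(-13363, Pow(-21616, -1)), Mul(-28530, Rational(-1, 17197))) = Add(Mul(-13363, Rational(-1, 21616)), Rational(28530, 17197)) = Add(Rational(1909, 3088), Rational(28530, 17197)) = Rational(120929713, 53104336)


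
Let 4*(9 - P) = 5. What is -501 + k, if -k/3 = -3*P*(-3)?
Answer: -2841/4 ≈ -710.25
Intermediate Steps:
P = 31/4 (P = 9 - ¼*5 = 9 - 5/4 = 31/4 ≈ 7.7500)
k = -837/4 (k = -3*(-3*31/4)*(-3) = -(-279)*(-3)/4 = -3*279/4 = -837/4 ≈ -209.25)
-501 + k = -501 - 837/4 = -2841/4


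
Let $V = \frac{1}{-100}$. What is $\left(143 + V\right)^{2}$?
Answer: $\frac{204461401}{10000} \approx 20446.0$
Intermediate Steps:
$V = - \frac{1}{100} \approx -0.01$
$\left(143 + V\right)^{2} = \left(143 - \frac{1}{100}\right)^{2} = \left(\frac{14299}{100}\right)^{2} = \frac{204461401}{10000}$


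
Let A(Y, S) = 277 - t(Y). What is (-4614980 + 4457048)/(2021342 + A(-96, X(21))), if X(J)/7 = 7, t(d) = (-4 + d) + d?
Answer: -157932/2021815 ≈ -0.078114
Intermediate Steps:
t(d) = -4 + 2*d
X(J) = 49 (X(J) = 7*7 = 49)
A(Y, S) = 281 - 2*Y (A(Y, S) = 277 - (-4 + 2*Y) = 277 + (4 - 2*Y) = 281 - 2*Y)
(-4614980 + 4457048)/(2021342 + A(-96, X(21))) = (-4614980 + 4457048)/(2021342 + (281 - 2*(-96))) = -157932/(2021342 + (281 + 192)) = -157932/(2021342 + 473) = -157932/2021815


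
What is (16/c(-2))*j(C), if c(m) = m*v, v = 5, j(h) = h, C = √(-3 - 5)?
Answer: -16*I*√2/5 ≈ -4.5255*I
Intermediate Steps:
C = 2*I*√2 (C = √(-8) = 2*I*√2 ≈ 2.8284*I)
c(m) = 5*m (c(m) = m*5 = 5*m)
(16/c(-2))*j(C) = (16/(5*(-2)))*(2*I*√2) = (16/(-10))*(2*I*√2) = (-⅒*16)*(2*I*√2) = -16*I*√2/5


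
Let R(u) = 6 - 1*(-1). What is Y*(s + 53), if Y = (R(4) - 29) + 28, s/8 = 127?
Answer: 6414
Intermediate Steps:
R(u) = 7 (R(u) = 6 + 1 = 7)
s = 1016 (s = 8*127 = 1016)
Y = 6 (Y = (7 - 29) + 28 = -22 + 28 = 6)
Y*(s + 53) = 6*(1016 + 53) = 6*1069 = 6414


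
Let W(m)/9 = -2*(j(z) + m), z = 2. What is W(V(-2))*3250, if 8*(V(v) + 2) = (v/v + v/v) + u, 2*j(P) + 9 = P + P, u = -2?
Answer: 263250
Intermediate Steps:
j(P) = -9/2 + P (j(P) = -9/2 + (P + P)/2 = -9/2 + (2*P)/2 = -9/2 + P)
V(v) = -2 (V(v) = -2 + ((v/v + v/v) - 2)/8 = -2 + ((1 + 1) - 2)/8 = -2 + (2 - 2)/8 = -2 + (⅛)*0 = -2 + 0 = -2)
W(m) = 45 - 18*m (W(m) = 9*(-2*((-9/2 + 2) + m)) = 9*(-2*(-5/2 + m)) = 9*(5 - 2*m) = 45 - 18*m)
W(V(-2))*3250 = (45 - 18*(-2))*3250 = (45 + 36)*3250 = 81*3250 = 263250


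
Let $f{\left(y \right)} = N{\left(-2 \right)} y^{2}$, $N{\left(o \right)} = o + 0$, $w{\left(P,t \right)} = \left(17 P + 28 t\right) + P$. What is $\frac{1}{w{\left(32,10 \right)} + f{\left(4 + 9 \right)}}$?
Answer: $\frac{1}{518} \approx 0.0019305$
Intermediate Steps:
$w{\left(P,t \right)} = 18 P + 28 t$
$N{\left(o \right)} = o$
$f{\left(y \right)} = - 2 y^{2}$
$\frac{1}{w{\left(32,10 \right)} + f{\left(4 + 9 \right)}} = \frac{1}{\left(18 \cdot 32 + 28 \cdot 10\right) - 2 \left(4 + 9\right)^{2}} = \frac{1}{\left(576 + 280\right) - 2 \cdot 13^{2}} = \frac{1}{856 - 338} = \frac{1}{518}$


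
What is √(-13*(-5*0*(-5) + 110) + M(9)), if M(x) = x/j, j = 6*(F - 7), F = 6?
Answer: I*√5726/2 ≈ 37.835*I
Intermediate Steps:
j = -6 (j = 6*(6 - 7) = 6*(-1) = -6)
M(x) = -x/6 (M(x) = x/(-6) = x*(-⅙) = -x/6)
√(-13*(-5*0*(-5) + 110) + M(9)) = √(-13*(-5*0*(-5) + 110) - ⅙*9) = √(-13*(0*(-5) + 110) - 3/2) = √(-13*(0 + 110) - 3/2) = √(-13*110 - 3/2) = √(-1430 - 3/2) = √(-2863/2) = I*√5726/2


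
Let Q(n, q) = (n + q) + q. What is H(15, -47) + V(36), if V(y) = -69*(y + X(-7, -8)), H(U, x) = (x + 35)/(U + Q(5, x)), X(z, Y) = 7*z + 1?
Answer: 30642/37 ≈ 828.16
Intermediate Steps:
Q(n, q) = n + 2*q
X(z, Y) = 1 + 7*z
H(U, x) = (35 + x)/(5 + U + 2*x) (H(U, x) = (x + 35)/(U + (5 + 2*x)) = (35 + x)/(5 + U + 2*x))
V(y) = 3312 - 69*y (V(y) = -69*(y + (1 + 7*(-7))) = -69*(y + (1 - 49)) = -69*(y - 48) = -69*(-48 + y) = 3312 - 69*y)
H(15, -47) + V(36) = (35 - 47)/(5 + 15 + 2*(-47)) + (3312 - 69*36) = -12/(5 + 15 - 94) + (3312 - 2484) = -12/(-74) + 828 = -1/74*(-12) + 828 = 6/37 + 828 = 30642/37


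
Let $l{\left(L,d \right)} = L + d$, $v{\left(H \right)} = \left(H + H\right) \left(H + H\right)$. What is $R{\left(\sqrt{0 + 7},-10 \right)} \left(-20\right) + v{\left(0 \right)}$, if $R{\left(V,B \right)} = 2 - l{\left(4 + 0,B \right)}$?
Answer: $-160$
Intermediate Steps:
$v{\left(H \right)} = 4 H^{2}$ ($v{\left(H \right)} = 2 H 2 H = 4 H^{2}$)
$R{\left(V,B \right)} = -2 - B$ ($R{\left(V,B \right)} = 2 - \left(\left(4 + 0\right) + B\right) = 2 - \left(4 + B\right) = -2 - B$)
$R{\left(\sqrt{0 + 7},-10 \right)} \left(-20\right) + v{\left(0 \right)} = \left(-2 - -10\right) \left(-20\right) + 4 \cdot 0^{2} = \left(-2 + 10\right) \left(-20\right) + 4 \cdot 0 = 8 \left(-20\right) + 0 = -160 + 0 = -160$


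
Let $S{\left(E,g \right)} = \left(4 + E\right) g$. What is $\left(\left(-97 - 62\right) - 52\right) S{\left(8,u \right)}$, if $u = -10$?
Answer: $25320$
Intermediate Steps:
$S{\left(E,g \right)} = g \left(4 + E\right)$
$\left(\left(-97 - 62\right) - 52\right) S{\left(8,u \right)} = \left(\left(-97 - 62\right) - 52\right) \left(- 10 \left(4 + 8\right)\right) = \left(-159 - 52\right) \left(\left(-10\right) 12\right) = \left(-211\right) \left(-120\right) = 25320$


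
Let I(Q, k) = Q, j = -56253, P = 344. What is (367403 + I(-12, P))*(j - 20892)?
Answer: -28342378695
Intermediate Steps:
(367403 + I(-12, P))*(j - 20892) = (367403 - 12)*(-56253 - 20892) = 367391*(-77145) = -28342378695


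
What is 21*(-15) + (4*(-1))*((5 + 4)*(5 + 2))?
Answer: -567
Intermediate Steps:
21*(-15) + (4*(-1))*((5 + 4)*(5 + 2)) = -315 - 36*7 = -315 - 4*63 = -315 - 252 = -567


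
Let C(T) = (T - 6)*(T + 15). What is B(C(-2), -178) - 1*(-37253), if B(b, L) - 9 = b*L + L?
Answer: 55596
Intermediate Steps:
C(T) = (-6 + T)*(15 + T)
B(b, L) = 9 + L + L*b (B(b, L) = 9 + (b*L + L) = 9 + (L*b + L) = 9 + (L + L*b) = 9 + L + L*b)
B(C(-2), -178) - 1*(-37253) = (9 - 178 - 178*(-90 + (-2)**2 + 9*(-2))) - 1*(-37253) = (9 - 178 - 178*(-90 + 4 - 18)) + 37253 = (9 - 178 - 178*(-104)) + 37253 = (9 - 178 + 18512) + 37253 = 18343 + 37253 = 55596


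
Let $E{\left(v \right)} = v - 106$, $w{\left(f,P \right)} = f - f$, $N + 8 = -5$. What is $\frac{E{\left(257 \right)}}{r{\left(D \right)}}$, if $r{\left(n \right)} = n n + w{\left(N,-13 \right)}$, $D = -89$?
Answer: $\frac{151}{7921} \approx 0.019063$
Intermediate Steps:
$N = -13$ ($N = -8 - 5 = -13$)
$w{\left(f,P \right)} = 0$
$r{\left(n \right)} = n^{2}$ ($r{\left(n \right)} = n n + 0 = n^{2} + 0 = n^{2}$)
$E{\left(v \right)} = -106 + v$
$\frac{E{\left(257 \right)}}{r{\left(D \right)}} = \frac{-106 + 257}{\left(-89\right)^{2}} = \frac{151}{7921}$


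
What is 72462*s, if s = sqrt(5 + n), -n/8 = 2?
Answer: 72462*I*sqrt(11) ≈ 2.4033e+5*I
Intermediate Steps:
n = -16 (n = -8*2 = -16)
s = I*sqrt(11) (s = sqrt(5 - 16) = sqrt(-11) = I*sqrt(11) ≈ 3.3166*I)
72462*s = 72462*(I*sqrt(11)) = 72462*I*sqrt(11)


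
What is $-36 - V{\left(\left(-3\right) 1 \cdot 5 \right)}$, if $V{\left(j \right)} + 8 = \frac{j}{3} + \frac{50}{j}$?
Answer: $- \frac{59}{3} \approx -19.667$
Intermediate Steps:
$V{\left(j \right)} = -8 + \frac{50}{j} + \frac{j}{3}$ ($V{\left(j \right)} = -8 + \left(\frac{j}{3} + \frac{50}{j}\right) = -8 + \left(\frac{50}{j} + \frac{j}{3}\right) = -8 + \frac{50}{j} + \frac{j}{3}$)
$-36 - V{\left(\left(-3\right) 1 \cdot 5 \right)} = -36 - \left(-8 + \frac{50}{\left(-3\right) 1 \cdot 5} + \frac{\left(-3\right) 1 \cdot 5}{3}\right) = -36 - \left(-8 + \frac{50}{\left(-3\right) 5} + \frac{\left(-3\right) 5}{3}\right) = -36 - \left(-8 + \frac{50}{-15} + \frac{1}{3} \left(-15\right)\right) = -36 - \left(-8 + 50 \left(- \frac{1}{15}\right) - 5\right) = -36 - \left(-8 - \frac{10}{3} - 5\right) = -36 - - \frac{49}{3} = -36 + \frac{49}{3} = - \frac{59}{3}$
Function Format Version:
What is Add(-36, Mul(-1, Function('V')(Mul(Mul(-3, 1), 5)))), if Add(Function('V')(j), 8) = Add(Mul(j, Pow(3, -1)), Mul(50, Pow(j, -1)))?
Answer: Rational(-59, 3) ≈ -19.667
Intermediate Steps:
Function('V')(j) = Add(-8, Mul(50, Pow(j, -1)), Mul(Rational(1, 3), j)) (Function('V')(j) = Add(-8, Add(Mul(j, Pow(3, -1)), Mul(50, Pow(j, -1)))) = Add(-8, Add(Mul(j, Rational(1, 3)), Mul(50, Pow(j, -1)))) = Add(-8, Add(Mul(Rational(1, 3), j), Mul(50, Pow(j, -1)))) = Add(-8, Add(Mul(50, Pow(j, -1)), Mul(Rational(1, 3), j))) = Add(-8, Mul(50, Pow(j, -1)), Mul(Rational(1, 3), j)))
Add(-36, Mul(-1, Function('V')(Mul(Mul(-3, 1), 5)))) = Add(-36, Mul(-1, Add(-8, Mul(50, Pow(Mul(Mul(-3, 1), 5), -1)), Mul(Rational(1, 3), Mul(Mul(-3, 1), 5))))) = Add(-36, Mul(-1, Add(-8, Mul(50, Pow(Mul(-3, 5), -1)), Mul(Rational(1, 3), Mul(-3, 5))))) = Add(-36, Mul(-1, Add(-8, Mul(50, Pow(-15, -1)), Mul(Rational(1, 3), -15)))) = Add(-36, Mul(-1, Add(-8, Mul(50, Rational(-1, 15)), -5))) = Add(-36, Mul(-1, Add(-8, Rational(-10, 3), -5))) = Add(-36, Mul(-1, Rational(-49, 3))) = Add(-36, Rational(49, 3)) = Rational(-59, 3)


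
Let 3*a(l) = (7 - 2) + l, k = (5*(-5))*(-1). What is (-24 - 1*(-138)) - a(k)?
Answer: 104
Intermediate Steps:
k = 25 (k = -25*(-1) = 25)
a(l) = 5/3 + l/3 (a(l) = ((7 - 2) + l)/3 = (5 + l)/3 = 5/3 + l/3)
(-24 - 1*(-138)) - a(k) = (-24 - 1*(-138)) - (5/3 + (⅓)*25) = (-24 + 138) - (5/3 + 25/3) = 114 - 1*10 = 114 - 10 = 104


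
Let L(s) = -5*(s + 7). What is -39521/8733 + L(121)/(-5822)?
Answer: -38561/8733 ≈ -4.4156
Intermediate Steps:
L(s) = -35 - 5*s (L(s) = -5*(7 + s) = -35 - 5*s)
-39521/8733 + L(121)/(-5822) = -39521/8733 + (-35 - 5*121)/(-5822) = -39521*1/8733 + (-35 - 605)*(-1/5822) = -39521/8733 - 640*(-1/5822) = -39521/8733 + 320/2911 = -38561/8733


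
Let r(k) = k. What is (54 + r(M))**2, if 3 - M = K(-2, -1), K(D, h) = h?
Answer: 3364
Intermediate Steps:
M = 4 (M = 3 - 1*(-1) = 3 + 1 = 4)
(54 + r(M))**2 = (54 + 4)**2 = 58**2 = 3364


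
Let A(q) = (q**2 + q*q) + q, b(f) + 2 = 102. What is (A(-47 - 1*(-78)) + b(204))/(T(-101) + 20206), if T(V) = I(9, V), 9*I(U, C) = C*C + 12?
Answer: 18477/192067 ≈ 0.096201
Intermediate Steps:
b(f) = 100 (b(f) = -2 + 102 = 100)
I(U, C) = 4/3 + C**2/9 (I(U, C) = (C*C + 12)/9 = (C**2 + 12)/9 = (12 + C**2)/9 = 4/3 + C**2/9)
A(q) = q + 2*q**2 (A(q) = (q**2 + q**2) + q = 2*q**2 + q = q + 2*q**2)
T(V) = 4/3 + V**2/9
(A(-47 - 1*(-78)) + b(204))/(T(-101) + 20206) = ((-47 - 1*(-78))*(1 + 2*(-47 - 1*(-78))) + 100)/((4/3 + (1/9)*(-101)**2) + 20206) = ((-47 + 78)*(1 + 2*(-47 + 78)) + 100)/((4/3 + (1/9)*10201) + 20206) = (31*(1 + 2*31) + 100)/((4/3 + 10201/9) + 20206) = (31*(1 + 62) + 100)/(10213/9 + 20206) = (31*63 + 100)/(192067/9) = (1953 + 100)*(9/192067) = 2053*(9/192067) = 18477/192067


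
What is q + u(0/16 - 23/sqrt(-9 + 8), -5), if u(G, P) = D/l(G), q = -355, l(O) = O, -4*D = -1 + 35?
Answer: -355 + 17*I/46 ≈ -355.0 + 0.36957*I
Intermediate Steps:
D = -17/2 (D = -(-1 + 35)/4 = -1/4*34 = -17/2 ≈ -8.5000)
u(G, P) = -17/(2*G)
q + u(0/16 - 23/sqrt(-9 + 8), -5) = -355 - 17/(2*(0/16 - 23/sqrt(-9 + 8))) = -355 - 17/(2*(0*(1/16) - 23*(-I))) = -355 - 17/(2*(0 - 23*(-I))) = -355 - 17/(2*(0 - (-23)*I)) = -355 - 17*(-I/23)/2 = -355 - (-17)*I/46 = -355 + 17*I/46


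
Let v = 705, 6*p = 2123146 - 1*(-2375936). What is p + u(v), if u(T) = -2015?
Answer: 747832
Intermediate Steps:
p = 749847 (p = (2123146 - 1*(-2375936))/6 = (2123146 + 2375936)/6 = (1/6)*4499082 = 749847)
p + u(v) = 749847 - 2015 = 747832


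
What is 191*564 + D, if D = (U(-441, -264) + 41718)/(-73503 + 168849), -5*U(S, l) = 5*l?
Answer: 1711849081/15891 ≈ 1.0772e+5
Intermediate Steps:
U(S, l) = -l
D = 6997/15891 (D = (-1*(-264) + 41718)/(-73503 + 168849) = (264 + 41718)/95346 = 41982*(1/95346) = 6997/15891 ≈ 0.44031)
191*564 + D = 191*564 + 6997/15891 = 107724 + 6997/15891 = 1711849081/15891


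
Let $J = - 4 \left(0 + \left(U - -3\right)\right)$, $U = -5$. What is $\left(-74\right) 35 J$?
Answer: $-20720$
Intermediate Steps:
$J = 8$ ($J = - 4 \left(0 - 2\right) = \left(-4\right) \left(-2\right) = 8$)
$\left(-74\right) 35 J = \left(-74\right) 35 \cdot 8 = \left(-2590\right) 8 = -20720$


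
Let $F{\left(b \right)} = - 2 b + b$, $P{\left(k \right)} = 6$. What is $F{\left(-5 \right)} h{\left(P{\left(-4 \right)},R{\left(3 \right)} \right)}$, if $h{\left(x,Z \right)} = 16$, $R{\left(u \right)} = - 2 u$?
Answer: $80$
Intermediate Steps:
$F{\left(b \right)} = - b$
$F{\left(-5 \right)} h{\left(P{\left(-4 \right)},R{\left(3 \right)} \right)} = \left(-1\right) \left(-5\right) 16 = 5 \cdot 16 = 80$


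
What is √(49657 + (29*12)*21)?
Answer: √56965 ≈ 238.67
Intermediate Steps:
√(49657 + (29*12)*21) = √(49657 + 348*21) = √(49657 + 7308) = √56965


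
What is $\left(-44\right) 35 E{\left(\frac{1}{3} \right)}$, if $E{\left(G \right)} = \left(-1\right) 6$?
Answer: $9240$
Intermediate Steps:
$E{\left(G \right)} = -6$
$\left(-44\right) 35 E{\left(\frac{1}{3} \right)} = \left(-44\right) 35 \left(-6\right) = \left(-1540\right) \left(-6\right) = 9240$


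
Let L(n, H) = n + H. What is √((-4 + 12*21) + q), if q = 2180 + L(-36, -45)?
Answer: √2347 ≈ 48.446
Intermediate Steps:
L(n, H) = H + n
q = 2099 (q = 2180 + (-45 - 36) = 2180 - 81 = 2099)
√((-4 + 12*21) + q) = √((-4 + 12*21) + 2099) = √((-4 + 252) + 2099) = √(248 + 2099) = √2347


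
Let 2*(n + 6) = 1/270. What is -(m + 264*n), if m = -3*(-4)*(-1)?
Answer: 71798/45 ≈ 1595.5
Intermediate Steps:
m = -12 (m = 12*(-1) = -12)
n = -3239/540 (n = -6 + (½)/270 = -6 + (½)*(1/270) = -6 + 1/540 = -3239/540 ≈ -5.9981)
-(m + 264*n) = -(-12 + 264*(-3239/540)) = -(-12 - 71258/45) = -1*(-71798/45) = 71798/45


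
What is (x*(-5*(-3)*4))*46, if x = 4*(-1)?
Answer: -11040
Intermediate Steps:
x = -4
(x*(-5*(-3)*4))*46 = -4*(-5*(-3))*4*46 = -60*4*46 = -4*60*46 = -240*46 = -11040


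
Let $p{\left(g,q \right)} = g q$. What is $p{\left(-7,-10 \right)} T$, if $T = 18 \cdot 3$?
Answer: $3780$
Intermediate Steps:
$T = 54$
$p{\left(-7,-10 \right)} T = \left(-7\right) \left(-10\right) 54 = 70 \cdot 54 = 3780$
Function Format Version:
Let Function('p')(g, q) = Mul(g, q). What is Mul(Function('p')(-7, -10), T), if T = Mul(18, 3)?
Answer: 3780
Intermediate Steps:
T = 54
Mul(Function('p')(-7, -10), T) = Mul(Mul(-7, -10), 54) = Mul(70, 54) = 3780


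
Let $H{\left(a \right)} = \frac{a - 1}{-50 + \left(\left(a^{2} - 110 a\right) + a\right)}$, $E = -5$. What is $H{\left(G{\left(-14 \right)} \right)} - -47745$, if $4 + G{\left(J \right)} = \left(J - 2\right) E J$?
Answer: $\frac{66167025165}{1385842} \approx 47745.0$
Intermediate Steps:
$G{\left(J \right)} = -4 + J \left(10 - 5 J\right)$ ($G{\left(J \right)} = -4 + \left(J - 2\right) \left(-5\right) J = -4 + \left(-2 + J\right) \left(-5\right) J = -4 + \left(10 - 5 J\right) J = -4 + J \left(10 - 5 J\right)$)
$H{\left(a \right)} = \frac{-1 + a}{-50 + a^{2} - 109 a}$ ($H{\left(a \right)} = \frac{-1 + a}{-50 + \left(a^{2} - 109 a\right)} = \frac{-1 + a}{-50 + a^{2} - 109 a}$)
$H{\left(G{\left(-14 \right)} \right)} - -47745 = \frac{1 - \left(-4 - 5 \left(-14\right)^{2} + 10 \left(-14\right)\right)}{50 - \left(-4 - 5 \left(-14\right)^{2} + 10 \left(-14\right)\right)^{2} + 109 \left(-4 - 5 \left(-14\right)^{2} + 10 \left(-14\right)\right)} - -47745 = \frac{1 - \left(-4 - 980 - 140\right)}{50 - \left(-4 - 980 - 140\right)^{2} + 109 \left(-4 - 980 - 140\right)} + 47745 = \frac{1 - -1124}{50 - \left(-1124\right)^{2} + 109 \left(-1124\right)} + 47745 = \frac{1 + 1124}{50 - 1263376 - 122516} + 47745 = \frac{1}{50 - 1263376 - 122516} \cdot 1125 + 47745 = \frac{1}{-1385842} \cdot 1125 + 47745 = \left(- \frac{1}{1385842}\right) 1125 + 47745 = - \frac{1125}{1385842} + 47745 = \frac{66167025165}{1385842}$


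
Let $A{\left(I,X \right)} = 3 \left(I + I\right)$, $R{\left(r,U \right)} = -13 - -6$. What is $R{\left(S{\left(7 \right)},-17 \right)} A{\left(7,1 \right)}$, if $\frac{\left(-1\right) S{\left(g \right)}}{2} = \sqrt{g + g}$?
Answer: $-294$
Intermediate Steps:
$S{\left(g \right)} = - 2 \sqrt{2} \sqrt{g}$ ($S{\left(g \right)} = - 2 \sqrt{g + g} = - 2 \sqrt{2 g} = - 2 \sqrt{2} \sqrt{g}$)
$R{\left(r,U \right)} = -7$ ($R{\left(r,U \right)} = -13 + 6 = -7$)
$A{\left(I,X \right)} = 6 I$ ($A{\left(I,X \right)} = 3 \cdot 2 I = 6 I$)
$R{\left(S{\left(7 \right)},-17 \right)} A{\left(7,1 \right)} = - 7 \cdot 6 \cdot 7 = \left(-7\right) 42 = -294$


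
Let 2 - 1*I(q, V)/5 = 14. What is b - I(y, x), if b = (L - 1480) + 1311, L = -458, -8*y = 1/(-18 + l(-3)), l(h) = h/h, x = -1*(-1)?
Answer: -567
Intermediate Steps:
x = 1
l(h) = 1
y = 1/136 (y = -1/(8*(-18 + 1)) = -⅛/(-17) = -⅛*(-1/17) = 1/136 ≈ 0.0073529)
I(q, V) = -60 (I(q, V) = 10 - 5*14 = 10 - 70 = -60)
b = -627 (b = (-458 - 1480) + 1311 = -1938 + 1311 = -627)
b - I(y, x) = -627 - 1*(-60) = -627 + 60 = -567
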